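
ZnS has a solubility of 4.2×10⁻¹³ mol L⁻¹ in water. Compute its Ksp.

Ksp = 1.8×10⁻²⁵

ZnS(s) ⇌ Zn²⁺(aq) + S²⁻(aq)
With molar solubility s: [Zn²⁺] = s, [S²⁻] = s.
Ksp = [Zn²⁺][S²⁻] = s · s = s^2
Ksp = (4.2×10⁻¹³)^2 = 1.8×10⁻²⁵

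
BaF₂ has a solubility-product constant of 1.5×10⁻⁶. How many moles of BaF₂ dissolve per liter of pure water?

BaF₂(s) ⇌ Ba²⁺(aq) + 2 F⁻(aq)
For each mole of BaF₂ that dissolves per liter, [Ba²⁺] = s and [F⁻] = 2s; let s denote this solubility.
Ksp = [Ba²⁺][F⁻]^2 = s · (2s)^2 = 4s^3
4s^3 = 1.5×10⁻⁶  ⇒  s^3 = 3.8×10⁻⁷
s = (3.8×10⁻⁷)^(1/3) = 7.2×10⁻³ mol/L

7.2×10⁻³ M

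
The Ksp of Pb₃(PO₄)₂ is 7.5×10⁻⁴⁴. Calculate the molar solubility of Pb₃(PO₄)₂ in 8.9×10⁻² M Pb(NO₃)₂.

Pb₃(PO₄)₂(s) ⇌ 3 Pb²⁺(aq) + 2 PO₄³⁻(aq)
Pb²⁺ is already present at 8.9×10⁻² M. If s mol/L of Pb₃(PO₄)₂ dissolves, [PO₄³⁻] = 2s while [Pb²⁺] ≈ 8.9×10⁻² M.
Ksp = [Pb²⁺]^3[PO₄³⁻]^2 = (8.9×10⁻²)^3(2s)^2
(2s)^2 = 7.5×10⁻⁴⁴ / (8.9×10⁻²)^3 = 1.1×10⁻⁴⁰
s = 5.2×10⁻²¹ M

5.2×10⁻²¹ M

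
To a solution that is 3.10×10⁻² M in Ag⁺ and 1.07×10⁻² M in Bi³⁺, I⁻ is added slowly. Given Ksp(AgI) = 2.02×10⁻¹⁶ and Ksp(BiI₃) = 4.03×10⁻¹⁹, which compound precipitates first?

AgI

The threshold for precipitation is Q = Ksp.
For AgI: [I⁻] = (Ksp/[Ag⁺]) = 6.52×10⁻¹⁵ M
For BiI₃: [I⁻] = (Ksp/[Bi³⁺])^(1/3) = 3.35×10⁻⁶ M
AgI requires the lower [I⁻], so it precipitates first.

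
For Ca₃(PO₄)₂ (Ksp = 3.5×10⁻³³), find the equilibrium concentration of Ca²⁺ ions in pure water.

3.8×10⁻⁷ M

Ca₃(PO₄)₂(s) ⇌ 3 Ca²⁺(aq) + 2 PO₄³⁻(aq)
Let s be the molar solubility. Then [Ca²⁺] = 3s and [PO₄³⁻] = 2s.
Ksp = [Ca²⁺]^3[PO₄³⁻]^2 = (3s)^3 · (2s)^2 = 108s^5 = 3.5×10⁻³³
s = 1.3×10⁻⁷ mol L⁻¹
[Ca²⁺] = 3s = 3.8×10⁻⁷ mol L⁻¹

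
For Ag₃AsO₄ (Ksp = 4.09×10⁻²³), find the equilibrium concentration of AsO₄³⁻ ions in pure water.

1.11×10⁻⁶ M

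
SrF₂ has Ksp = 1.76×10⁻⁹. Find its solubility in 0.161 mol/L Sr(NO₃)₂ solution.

5.23×10⁻⁵ M

SrF₂(s) ⇌ Sr²⁺(aq) + 2 F⁻(aq)
The solution already contains Sr²⁺ at 0.161 mol/L. Let s be the molar solubility of SrF₂.
[Sr²⁺] ≈ 0.161 mol/L (common ion dominates); [F⁻] = 2s.
Ksp = [Sr²⁺][F⁻]^2 = (0.161)(2s)^2
(2s)^2 = 1.76×10⁻⁹ / (0.161) = 1.09×10⁻⁸
s = 5.23×10⁻⁵ mol/L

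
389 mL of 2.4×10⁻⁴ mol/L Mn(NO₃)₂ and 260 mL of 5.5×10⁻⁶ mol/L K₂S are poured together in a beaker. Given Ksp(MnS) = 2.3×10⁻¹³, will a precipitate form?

Yes

Total volume after mixing = 389 + 260 = 649 mL.
[Mn²⁺] = (2.4×10⁻⁴)(389)/649 = 1.4×10⁻⁴ mol/L
[S²⁻] = (5.5×10⁻⁶)(260)/649 = 2.2×10⁻⁶ mol/L
Q = [Mn²⁺][S²⁻] = 3.2×10⁻¹⁰
Q = 3.2×10⁻¹⁰ > Ksp = 2.3×10⁻¹³, so the solution is supersaturated and MnS precipitates.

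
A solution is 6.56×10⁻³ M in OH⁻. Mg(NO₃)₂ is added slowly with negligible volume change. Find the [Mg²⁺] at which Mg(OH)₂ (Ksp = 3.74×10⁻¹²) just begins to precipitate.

8.69×10⁻⁸ M

Precipitation of each salt begins when its ion product equals Ksp.
Mg(OH)₂(s) ⇌ Mg²⁺(aq) + 2 OH⁻(aq)
Ksp = [Mg²⁺][OH⁻]^2 = [Mg²⁺](6.56×10⁻³)^2
[Mg²⁺] = 3.74×10⁻¹² / (6.56×10⁻³)^2 = 8.69×10⁻⁸
[Mg²⁺] = 8.69×10⁻⁸ M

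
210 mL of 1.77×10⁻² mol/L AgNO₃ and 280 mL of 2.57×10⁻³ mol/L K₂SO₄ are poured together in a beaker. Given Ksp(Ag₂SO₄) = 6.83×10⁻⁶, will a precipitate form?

After mixing, V = 210 mL + 280 mL = 490 mL.
[Ag⁺] = (1.77×10⁻²)(210)/490 = 7.59×10⁻³ mol/L
[SO₄²⁻] = (2.57×10⁻³)(280)/490 = 1.47×10⁻³ mol/L
Q = [Ag⁺]^2[SO₄²⁻] = 8.45×10⁻⁸
Q < Ksp (8.45×10⁻⁸ vs 6.83×10⁻⁶); the solution remains unsaturated and no precipitate forms.

No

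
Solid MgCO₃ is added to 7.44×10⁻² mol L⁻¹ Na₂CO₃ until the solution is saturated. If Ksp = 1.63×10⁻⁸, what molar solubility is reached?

MgCO₃(s) ⇌ Mg²⁺(aq) + CO₃²⁻(aq)
Let s be the solubility of MgCO₃ here. The common ion gives [CO₃²⁻] ≈ 7.44×10⁻² mol L⁻¹, and [Mg²⁺] = s.
Ksp = [Mg²⁺][CO₃²⁻] = s(7.44×10⁻²)
s = 1.63×10⁻⁸ / (7.44×10⁻²) = 2.19×10⁻⁷
s = 2.19×10⁻⁷ mol L⁻¹

2.19×10⁻⁷ M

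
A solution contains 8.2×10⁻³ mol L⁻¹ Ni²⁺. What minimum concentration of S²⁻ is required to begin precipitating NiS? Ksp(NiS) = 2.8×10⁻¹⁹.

3.4×10⁻¹⁷ M

Precipitation begins when Q = Ksp.
NiS(s) ⇌ Ni²⁺(aq) + S²⁻(aq)
Ksp = [Ni²⁺][S²⁻] = [S²⁻](8.2×10⁻³)
[S²⁻] = 2.8×10⁻¹⁹ / (8.2×10⁻³) = 3.4×10⁻¹⁷
[S²⁻] = 3.4×10⁻¹⁷ mol L⁻¹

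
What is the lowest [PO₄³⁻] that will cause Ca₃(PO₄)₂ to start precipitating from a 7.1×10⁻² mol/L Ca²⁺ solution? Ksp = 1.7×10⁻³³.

Each salt precipitates once Q = Ksp for that salt.
Ca₃(PO₄)₂(s) ⇌ 3 Ca²⁺(aq) + 2 PO₄³⁻(aq)
Ksp = [Ca²⁺]^3[PO₄³⁻]^2 = [PO₄³⁻]^2(7.1×10⁻²)^3
[PO₄³⁻]^2 = 1.7×10⁻³³ / (7.1×10⁻²)^3 = 4.7×10⁻³⁰
[PO₄³⁻] = 2.2×10⁻¹⁵ mol/L

2.2×10⁻¹⁵ M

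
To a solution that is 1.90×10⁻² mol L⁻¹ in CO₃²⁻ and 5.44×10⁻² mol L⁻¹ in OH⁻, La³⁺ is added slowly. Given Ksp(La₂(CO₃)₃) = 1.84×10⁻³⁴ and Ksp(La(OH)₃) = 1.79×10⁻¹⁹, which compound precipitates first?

La(OH)₃

A salt starts to precipitate once the ion product Q reaches its Ksp.
For La₂(CO₃)₃: [La³⁺] = (Ksp/[CO₃²⁻]^3)^(1/2) = 5.18×10⁻¹⁵ mol L⁻¹
For La(OH)₃: [La³⁺] = (Ksp/[OH⁻]^3) = 1.11×10⁻¹⁵ mol L⁻¹
La(OH)₃ requires the lower [La³⁺], so it precipitates first.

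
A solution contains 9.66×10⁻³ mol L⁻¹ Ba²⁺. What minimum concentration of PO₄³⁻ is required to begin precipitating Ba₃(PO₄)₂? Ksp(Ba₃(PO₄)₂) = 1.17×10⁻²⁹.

Precipitation begins when Q = Ksp.
Ba₃(PO₄)₂(s) ⇌ 3 Ba²⁺(aq) + 2 PO₄³⁻(aq)
Ksp = [Ba²⁺]^3[PO₄³⁻]^2 = [PO₄³⁻]^2(9.66×10⁻³)^3
[PO₄³⁻]^2 = 1.17×10⁻²⁹ / (9.66×10⁻³)^3 = 1.30×10⁻²³
[PO₄³⁻] = 3.60×10⁻¹² mol L⁻¹

3.60×10⁻¹² M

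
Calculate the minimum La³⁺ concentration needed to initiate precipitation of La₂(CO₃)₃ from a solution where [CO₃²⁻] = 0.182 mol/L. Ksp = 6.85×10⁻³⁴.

3.37×10⁻¹⁶ M

Precipitation of each salt begins when its ion product equals Ksp.
La₂(CO₃)₃(s) ⇌ 2 La³⁺(aq) + 3 CO₃²⁻(aq)
Ksp = [La³⁺]^2[CO₃²⁻]^3 = [La³⁺]^2(0.182)^3
[La³⁺]^2 = 6.85×10⁻³⁴ / (0.182)^3 = 1.14×10⁻³¹
[La³⁺] = 3.37×10⁻¹⁶ mol/L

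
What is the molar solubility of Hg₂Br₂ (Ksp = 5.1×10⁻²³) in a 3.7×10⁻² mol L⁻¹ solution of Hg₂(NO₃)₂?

1.9×10⁻¹¹ M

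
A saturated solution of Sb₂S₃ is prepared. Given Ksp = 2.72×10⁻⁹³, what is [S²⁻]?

3.61×10⁻¹⁹ M

Sb₂S₃(s) ⇌ 2 Sb³⁺(aq) + 3 S²⁻(aq)
If s mol/L of Sb₂S₃ dissolves, [Sb³⁺] = 2s and [S²⁻] = 3s.
Ksp = [Sb³⁺]^2[S²⁻]^3 = (2s)^2 · (3s)^3 = 108s^5 = 2.72×10⁻⁹³
s = 1.20×10⁻¹⁹ mol L⁻¹
[S²⁻] = 3s = 3.61×10⁻¹⁹ mol L⁻¹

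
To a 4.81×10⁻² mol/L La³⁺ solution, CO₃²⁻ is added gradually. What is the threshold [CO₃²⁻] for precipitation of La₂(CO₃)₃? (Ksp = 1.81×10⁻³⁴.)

4.28×10⁻¹¹ M

Precipitation begins when Q = Ksp.
La₂(CO₃)₃(s) ⇌ 2 La³⁺(aq) + 3 CO₃²⁻(aq)
Ksp = [La³⁺]^2[CO₃²⁻]^3 = [CO₃²⁻]^3(4.81×10⁻²)^2
[CO₃²⁻]^3 = 1.81×10⁻³⁴ / (4.81×10⁻²)^2 = 7.82×10⁻³²
[CO₃²⁻] = 4.28×10⁻¹¹ mol/L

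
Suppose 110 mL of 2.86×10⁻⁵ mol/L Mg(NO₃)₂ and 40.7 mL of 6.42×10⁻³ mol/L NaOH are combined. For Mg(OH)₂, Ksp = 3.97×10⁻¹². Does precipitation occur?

The combined volume is 150.7 mL.
[Mg²⁺] = (2.86×10⁻⁵)(110)/150.7 = 2.09×10⁻⁵ mol/L
[OH⁻] = (6.42×10⁻³)(40.7)/150.7 = 1.73×10⁻³ mol/L
Q = [Mg²⁺][OH⁻]^2 = 6.28×10⁻¹¹
Q = 6.28×10⁻¹¹ > Ksp = 3.97×10⁻¹², so the solution is supersaturated and Mg(OH)₂ precipitates.

Yes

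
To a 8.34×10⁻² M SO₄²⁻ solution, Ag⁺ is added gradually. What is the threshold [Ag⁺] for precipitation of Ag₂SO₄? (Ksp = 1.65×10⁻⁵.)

Precipitation of each salt begins when its ion product equals Ksp.
Ag₂SO₄(s) ⇌ 2 Ag⁺(aq) + SO₄²⁻(aq)
Ksp = [Ag⁺]^2[SO₄²⁻] = [Ag⁺]^2(8.34×10⁻²)
[Ag⁺]^2 = 1.65×10⁻⁵ / (8.34×10⁻²) = 1.98×10⁻⁴
[Ag⁺] = 1.41×10⁻² M

1.41×10⁻² M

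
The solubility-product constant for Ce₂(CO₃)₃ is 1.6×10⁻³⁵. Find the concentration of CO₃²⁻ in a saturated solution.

Ce₂(CO₃)₃(s) ⇌ 2 Ce³⁺(aq) + 3 CO₃²⁻(aq)
If s mol/L of Ce₂(CO₃)₃ dissolves, [Ce³⁺] = 2s and [CO₃²⁻] = 3s.
Ksp = [Ce³⁺]^2[CO₃²⁻]^3 = (2s)^2 · (3s)^3 = 108s^5 = 1.6×10⁻³⁵
s = 4.3×10⁻⁸ mol/L
[CO₃²⁻] = 3s = 1.3×10⁻⁷ mol/L

1.3×10⁻⁷ M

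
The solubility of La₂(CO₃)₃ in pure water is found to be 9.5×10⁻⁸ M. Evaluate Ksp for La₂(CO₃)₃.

Ksp = 8.4×10⁻³⁴

La₂(CO₃)₃(s) ⇌ 2 La³⁺(aq) + 3 CO₃²⁻(aq)
If s mol/L of La₂(CO₃)₃ dissolves, [La³⁺] = 2s and [CO₃²⁻] = 3s.
Ksp = [La³⁺]^2[CO₃²⁻]^3 = (2s)^2 · (3s)^3 = 108s^5
Ksp = 108 × (9.5×10⁻⁸)^5 = 8.4×10⁻³⁴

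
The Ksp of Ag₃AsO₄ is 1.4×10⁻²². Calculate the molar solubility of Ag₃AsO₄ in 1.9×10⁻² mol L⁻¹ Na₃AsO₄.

6.5×10⁻⁸ M

Ag₃AsO₄(s) ⇌ 3 Ag⁺(aq) + AsO₄³⁻(aq)
The solution already contains AsO₄³⁻ at 1.9×10⁻² mol L⁻¹. Let s be the molar solubility of Ag₃AsO₄.
[AsO₄³⁻] ≈ 1.9×10⁻² mol L⁻¹ (common ion dominates); [Ag⁺] = 3s.
Ksp = [Ag⁺]^3[AsO₄³⁻] = (3s)^3(1.9×10⁻²)
(3s)^3 = 1.4×10⁻²² / (1.9×10⁻²) = 7.4×10⁻²¹
s = 6.5×10⁻⁸ mol L⁻¹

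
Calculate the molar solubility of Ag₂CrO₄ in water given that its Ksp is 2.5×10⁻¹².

Ag₂CrO₄(s) ⇌ 2 Ag⁺(aq) + CrO₄²⁻(aq)
For each mole of Ag₂CrO₄ that dissolves per liter, [Ag⁺] = 2s and [CrO₄²⁻] = s; let s denote this solubility.
Ksp = [Ag⁺]^2[CrO₄²⁻] = (2s)^2 · s = 4s^3
4s^3 = 2.5×10⁻¹²  ⇒  s^3 = 6.3×10⁻¹³
s = 8.5×10⁻⁵ mol/L

8.5×10⁻⁵ M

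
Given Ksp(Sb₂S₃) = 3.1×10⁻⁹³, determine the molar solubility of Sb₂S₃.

1.2×10⁻¹⁹ M

Sb₂S₃(s) ⇌ 2 Sb³⁺(aq) + 3 S²⁻(aq)
With molar solubility s: [Sb³⁺] = 2s, [S²⁻] = 3s.
Ksp = [Sb³⁺]^2[S²⁻]^3 = (2s)^2 · (3s)^3 = 108s^5
108s^5 = 3.1×10⁻⁹³  ⇒  s^5 = 2.9×10⁻⁹⁵
s = (2.9×10⁻⁹⁵)^(1/5) = 1.2×10⁻¹⁹ mol/L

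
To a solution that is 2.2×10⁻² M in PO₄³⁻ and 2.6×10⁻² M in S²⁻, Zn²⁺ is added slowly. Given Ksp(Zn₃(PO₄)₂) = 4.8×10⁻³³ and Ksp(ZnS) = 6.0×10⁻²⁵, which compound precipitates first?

The threshold for precipitation is Q = Ksp.
For Zn₃(PO₄)₂: [Zn²⁺] = (Ksp/[PO₄³⁻]^2)^(1/3) = 2.1×10⁻¹⁰ M
For ZnS: [Zn²⁺] = (Ksp/[S²⁻]) = 2.3×10⁻²³ M
ZnS requires the lower [Zn²⁺], so it precipitates first.

ZnS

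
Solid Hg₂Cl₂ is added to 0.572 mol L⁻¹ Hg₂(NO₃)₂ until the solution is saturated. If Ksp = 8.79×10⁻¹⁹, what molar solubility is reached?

Hg₂Cl₂(s) ⇌ Hg₂²⁺(aq) + 2 Cl⁻(aq)
With Hg₂²⁺ already at 0.572 mol L⁻¹ and s small, take [Hg₂²⁺] ≈ 0.572 mol L⁻¹ and [Cl⁻] = 2s.
Ksp = [Hg₂²⁺][Cl⁻]^2 = (0.572)(2s)^2
(2s)^2 = 8.79×10⁻¹⁹ / (0.572) = 1.54×10⁻¹⁸
s = 6.20×10⁻¹⁰ mol L⁻¹

6.20×10⁻¹⁰ M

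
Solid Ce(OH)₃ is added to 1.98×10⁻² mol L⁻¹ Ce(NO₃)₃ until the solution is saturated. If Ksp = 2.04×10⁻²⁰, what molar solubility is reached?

Ce(OH)₃(s) ⇌ Ce³⁺(aq) + 3 OH⁻(aq)
The solution already contains Ce³⁺ at 1.98×10⁻² mol L⁻¹. Let s be the molar solubility of Ce(OH)₃.
[Ce³⁺] ≈ 1.98×10⁻² mol L⁻¹ (common ion dominates); [OH⁻] = 3s.
Ksp = [Ce³⁺][OH⁻]^3 = (1.98×10⁻²)(3s)^3
(3s)^3 = 2.04×10⁻²⁰ / (1.98×10⁻²) = 1.03×10⁻¹⁸
s = 3.37×10⁻⁷ mol L⁻¹

3.37×10⁻⁷ M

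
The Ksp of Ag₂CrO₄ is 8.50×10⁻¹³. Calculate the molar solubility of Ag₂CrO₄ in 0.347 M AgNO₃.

Ag₂CrO₄(s) ⇌ 2 Ag⁺(aq) + CrO₄²⁻(aq)
With Ag⁺ already at 0.347 M and s small, take [Ag⁺] ≈ 0.347 M and [CrO₄²⁻] = s.
Ksp = [Ag⁺]^2[CrO₄²⁻] = (0.347)^2s
s = 8.50×10⁻¹³ / (0.347)^2 = 7.06×10⁻¹²
s = 7.06×10⁻¹² M

7.06×10⁻¹² M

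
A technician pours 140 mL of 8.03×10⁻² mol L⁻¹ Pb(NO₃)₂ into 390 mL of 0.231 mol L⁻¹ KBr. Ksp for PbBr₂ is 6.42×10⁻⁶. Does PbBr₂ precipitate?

Total volume after mixing = 140 + 390 = 530 mL.
[Pb²⁺] = (8.03×10⁻²)(140)/530 = 2.12×10⁻² mol L⁻¹
[Br⁻] = (0.231)(390)/530 = 0.170 mol L⁻¹
Q = [Pb²⁺][Br⁻]^2 = 6.13×10⁻⁴
Since Q (6.13×10⁻⁴) exceeds Ksp (6.42×10⁻⁶), PbBr₂ will precipitate.

Yes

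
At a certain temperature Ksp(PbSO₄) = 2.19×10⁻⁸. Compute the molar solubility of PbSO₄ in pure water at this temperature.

PbSO₄(s) ⇌ Pb²⁺(aq) + SO₄²⁻(aq)
For each mole of PbSO₄ that dissolves per liter, [Pb²⁺] = s and [SO₄²⁻] = s; let s denote this solubility.
Ksp = [Pb²⁺][SO₄²⁻] = s · s = s^2
s^2 = 2.19×10⁻⁸
s = (2.19×10⁻⁸)^(1/2) = 1.48×10⁻⁴ mol/L

1.48×10⁻⁴ M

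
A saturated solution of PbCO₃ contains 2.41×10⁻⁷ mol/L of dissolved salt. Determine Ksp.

Ksp = 5.81×10⁻¹⁴

PbCO₃(s) ⇌ Pb²⁺(aq) + CO₃²⁻(aq)
If s mol/L of PbCO₃ dissolves, [Pb²⁺] = s and [CO₃²⁻] = s.
Ksp = [Pb²⁺][CO₃²⁻] = s · s = s^2
Ksp = (2.41×10⁻⁷)^2 = 5.81×10⁻¹⁴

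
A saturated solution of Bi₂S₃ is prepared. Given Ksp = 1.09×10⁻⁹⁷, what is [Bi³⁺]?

3.18×10⁻²⁰ M

Bi₂S₃(s) ⇌ 2 Bi³⁺(aq) + 3 S²⁻(aq)
Call the molar solubility s, so that [Bi³⁺] = 2s and [S²⁻] = 3s.
Ksp = [Bi³⁺]^2[S²⁻]^3 = (2s)^2 · (3s)^3 = 108s^5 = 1.09×10⁻⁹⁷
s = 1.59×10⁻²⁰ mol L⁻¹
[Bi³⁺] = 2s = 3.18×10⁻²⁰ mol L⁻¹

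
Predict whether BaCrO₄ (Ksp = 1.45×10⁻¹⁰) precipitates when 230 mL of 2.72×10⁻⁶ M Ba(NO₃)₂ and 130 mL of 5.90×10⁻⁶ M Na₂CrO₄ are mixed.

No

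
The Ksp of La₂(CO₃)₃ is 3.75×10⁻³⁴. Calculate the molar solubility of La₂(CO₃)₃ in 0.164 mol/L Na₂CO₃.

1.46×10⁻¹⁶ M

La₂(CO₃)₃(s) ⇌ 2 La³⁺(aq) + 3 CO₃²⁻(aq)
The solution already contains CO₃²⁻ at 0.164 mol/L. Let s be the molar solubility of La₂(CO₃)₃.
[CO₃²⁻] ≈ 0.164 mol/L (common ion dominates); [La³⁺] = 2s.
Ksp = [La³⁺]^2[CO₃²⁻]^3 = (2s)^2(0.164)^3
(2s)^2 = 3.75×10⁻³⁴ / (0.164)^3 = 8.50×10⁻³²
s = 1.46×10⁻¹⁶ mol/L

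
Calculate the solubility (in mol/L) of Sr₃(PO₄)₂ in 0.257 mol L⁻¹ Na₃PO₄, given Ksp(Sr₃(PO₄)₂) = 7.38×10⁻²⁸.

Sr₃(PO₄)₂(s) ⇌ 3 Sr²⁺(aq) + 2 PO₄³⁻(aq)
PO₄³⁻ is already present at 0.257 mol L⁻¹. If s mol/L of Sr₃(PO₄)₂ dissolves, [Sr²⁺] = 3s while [PO₄³⁻] ≈ 0.257 mol L⁻¹.
Ksp = [Sr²⁺]^3[PO₄³⁻]^2 = (3s)^3(0.257)^2
(3s)^3 = 7.38×10⁻²⁸ / (0.257)^2 = 1.12×10⁻²⁶
s = 7.45×10⁻¹⁰ mol L⁻¹

7.45×10⁻¹⁰ M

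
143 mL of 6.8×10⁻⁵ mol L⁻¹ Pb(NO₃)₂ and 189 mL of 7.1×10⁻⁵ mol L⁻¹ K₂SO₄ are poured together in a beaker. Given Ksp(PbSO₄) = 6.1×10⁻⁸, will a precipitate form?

No

After mixing, V = 143 mL + 189 mL = 332 mL.
[Pb²⁺] = (6.8×10⁻⁵)(143)/332 = 2.9×10⁻⁵ mol L⁻¹
[SO₄²⁻] = (7.1×10⁻⁵)(189)/332 = 4.0×10⁻⁵ mol L⁻¹
Q = [Pb²⁺][SO₄²⁻] = 1.2×10⁻⁹
Q = 1.2×10⁻⁹ < Ksp = 6.1×10⁻⁸, so the solution is unsaturated and no precipitate forms.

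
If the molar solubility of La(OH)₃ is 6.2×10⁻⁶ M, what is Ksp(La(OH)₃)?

Ksp = 4.0×10⁻²⁰

La(OH)₃(s) ⇌ La³⁺(aq) + 3 OH⁻(aq)
Call the molar solubility s, so that [La³⁺] = s and [OH⁻] = 3s.
Ksp = [La³⁺][OH⁻]^3 = s · (3s)^3 = 27s^4
Ksp = 27 × (6.2×10⁻⁶)^4 = 4.0×10⁻²⁰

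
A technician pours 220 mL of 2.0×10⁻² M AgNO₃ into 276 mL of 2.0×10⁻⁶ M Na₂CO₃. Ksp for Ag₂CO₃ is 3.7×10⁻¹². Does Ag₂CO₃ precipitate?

The combined volume is 496 mL.
[Ag⁺] = (2.0×10⁻²)(220)/496 = 8.9×10⁻³ M
[CO₃²⁻] = (2.0×10⁻⁶)(276)/496 = 1.1×10⁻⁶ M
Q = [Ag⁺]^2[CO₃²⁻] = 8.8×10⁻¹¹
Because Q > Ksp (8.8×10⁻¹¹ vs 3.7×10⁻¹²), a precipitate of Ag₂CO₃ forms.

Yes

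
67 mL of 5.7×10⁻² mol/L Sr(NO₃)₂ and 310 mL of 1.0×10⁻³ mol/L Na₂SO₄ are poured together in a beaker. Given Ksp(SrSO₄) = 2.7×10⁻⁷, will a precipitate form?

Yes

Total volume after mixing = 67 + 310 = 377 mL.
[Sr²⁺] = (5.7×10⁻²)(67)/377 = 1.0×10⁻² mol/L
[SO₄²⁻] = (1.0×10⁻³)(310)/377 = 8.2×10⁻⁴ mol/L
Q = [Sr²⁺][SO₄²⁻] = 8.3×10⁻⁶
Q = 8.3×10⁻⁶ > Ksp = 2.7×10⁻⁷, so the solution is supersaturated and SrSO₄ precipitates.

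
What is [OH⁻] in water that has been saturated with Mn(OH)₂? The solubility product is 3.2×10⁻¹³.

8.6×10⁻⁵ M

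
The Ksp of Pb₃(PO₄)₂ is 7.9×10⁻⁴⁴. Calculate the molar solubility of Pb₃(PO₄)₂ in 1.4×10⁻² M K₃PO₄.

Pb₃(PO₄)₂(s) ⇌ 3 Pb²⁺(aq) + 2 PO₄³⁻(aq)
With PO₄³⁻ already at 1.4×10⁻² M and s small, take [PO₄³⁻] ≈ 1.4×10⁻² M and [Pb²⁺] = 3s.
Ksp = [Pb²⁺]^3[PO₄³⁻]^2 = (3s)^3(1.4×10⁻²)^2
(3s)^3 = 7.9×10⁻⁴⁴ / (1.4×10⁻²)^2 = 4.0×10⁻⁴⁰
s = 2.5×10⁻¹⁴ M

2.5×10⁻¹⁴ M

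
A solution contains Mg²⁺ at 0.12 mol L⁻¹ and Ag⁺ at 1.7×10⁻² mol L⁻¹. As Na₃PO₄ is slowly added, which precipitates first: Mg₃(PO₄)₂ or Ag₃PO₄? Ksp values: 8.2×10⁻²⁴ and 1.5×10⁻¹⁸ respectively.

Precipitation begins when Q = Ksp.
For Mg₃(PO₄)₂: [PO₄³⁻] = (Ksp/[Mg²⁺]^3)^(1/2) = 6.9×10⁻¹¹ mol L⁻¹
For Ag₃PO₄: [PO₄³⁻] = (Ksp/[Ag⁺]^3) = 3.1×10⁻¹³ mol L⁻¹
Ag₃PO₄ requires the lower [PO₄³⁻], so it precipitates first.

Ag₃PO₄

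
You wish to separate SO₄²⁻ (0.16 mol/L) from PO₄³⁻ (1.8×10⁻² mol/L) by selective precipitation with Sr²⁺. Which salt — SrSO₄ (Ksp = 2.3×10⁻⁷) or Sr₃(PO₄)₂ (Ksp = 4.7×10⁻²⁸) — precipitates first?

The threshold for precipitation is Q = Ksp.
For SrSO₄: [Sr²⁺] = (Ksp/[SO₄²⁻]) = 1.4×10⁻⁶ mol/L
For Sr₃(PO₄)₂: [Sr²⁺] = (Ksp/[PO₄³⁻]^2)^(1/3) = 1.1×10⁻⁸ mol/L
Since Sr₃(PO₄)₂ needs less Sr²⁺ to reach saturation, it precipitates first.

Sr₃(PO₄)₂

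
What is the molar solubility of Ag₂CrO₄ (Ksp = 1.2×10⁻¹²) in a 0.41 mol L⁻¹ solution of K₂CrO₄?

Ag₂CrO₄(s) ⇌ 2 Ag⁺(aq) + CrO₄²⁻(aq)
With CrO₄²⁻ already at 0.41 mol L⁻¹ and s small, take [CrO₄²⁻] ≈ 0.41 mol L⁻¹ and [Ag⁺] = 2s.
Ksp = [Ag⁺]^2[CrO₄²⁻] = (2s)^2(0.41)
(2s)^2 = 1.2×10⁻¹² / (0.41) = 2.9×10⁻¹²
s = 8.6×10⁻⁷ mol L⁻¹

8.6×10⁻⁷ M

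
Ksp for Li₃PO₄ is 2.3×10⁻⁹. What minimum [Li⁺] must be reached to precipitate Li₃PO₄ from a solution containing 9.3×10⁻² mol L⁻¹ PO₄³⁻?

Precipitation of each salt begins when its ion product equals Ksp.
Li₃PO₄(s) ⇌ 3 Li⁺(aq) + PO₄³⁻(aq)
Ksp = [Li⁺]^3[PO₄³⁻] = [Li⁺]^3(9.3×10⁻²)
[Li⁺]^3 = 2.3×10⁻⁹ / (9.3×10⁻²) = 2.5×10⁻⁸
[Li⁺] = 2.9×10⁻³ mol L⁻¹

2.9×10⁻³ M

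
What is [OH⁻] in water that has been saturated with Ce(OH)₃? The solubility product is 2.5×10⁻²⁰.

Ce(OH)₃(s) ⇌ Ce³⁺(aq) + 3 OH⁻(aq)
Call the molar solubility s, so that [Ce³⁺] = s and [OH⁻] = 3s.
Ksp = [Ce³⁺][OH⁻]^3 = s · (3s)^3 = 27s^4 = 2.5×10⁻²⁰
s = 5.5×10⁻⁶ mol/L
[OH⁻] = 3s = 1.7×10⁻⁵ mol/L

1.7×10⁻⁵ M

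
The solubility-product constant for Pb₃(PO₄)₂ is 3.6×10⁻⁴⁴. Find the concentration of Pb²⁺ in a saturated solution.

2.4×10⁻⁹ M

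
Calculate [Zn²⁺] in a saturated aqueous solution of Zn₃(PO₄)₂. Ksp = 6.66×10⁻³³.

4.32×10⁻⁷ M

Zn₃(PO₄)₂(s) ⇌ 3 Zn²⁺(aq) + 2 PO₄³⁻(aq)
Let s be the molar solubility. Then [Zn²⁺] = 3s and [PO₄³⁻] = 2s.
Ksp = [Zn²⁺]^3[PO₄³⁻]^2 = (3s)^3 · (2s)^2 = 108s^5 = 6.66×10⁻³³
s = 1.44×10⁻⁷ mol L⁻¹
[Zn²⁺] = 3s = 4.32×10⁻⁷ mol L⁻¹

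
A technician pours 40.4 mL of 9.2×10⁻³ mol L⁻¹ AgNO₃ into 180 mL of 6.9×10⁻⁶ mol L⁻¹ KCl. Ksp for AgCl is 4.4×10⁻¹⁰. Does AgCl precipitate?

Yes

After mixing, V = 40.4 mL + 180 mL = 220.4 mL.
[Ag⁺] = (9.2×10⁻³)(40.4)/220.4 = 1.7×10⁻³ mol L⁻¹
[Cl⁻] = (6.9×10⁻⁶)(180)/220.4 = 5.6×10⁻⁶ mol L⁻¹
Q = [Ag⁺][Cl⁻] = 9.5×10⁻⁹
Because Q > Ksp (9.5×10⁻⁹ vs 4.4×10⁻¹⁰), a precipitate of AgCl forms.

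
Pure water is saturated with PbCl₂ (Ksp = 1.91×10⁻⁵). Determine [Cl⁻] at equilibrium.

PbCl₂(s) ⇌ Pb²⁺(aq) + 2 Cl⁻(aq)
If s mol/L of PbCl₂ dissolves, [Pb²⁺] = s and [Cl⁻] = 2s.
Ksp = [Pb²⁺][Cl⁻]^2 = s · (2s)^2 = 4s^3 = 1.91×10⁻⁵
s = 1.68×10⁻² mol/L
[Cl⁻] = 2s = 3.37×10⁻² mol/L

3.37×10⁻² M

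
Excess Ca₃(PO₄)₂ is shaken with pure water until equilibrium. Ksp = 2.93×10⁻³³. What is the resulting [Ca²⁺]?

Ca₃(PO₄)₂(s) ⇌ 3 Ca²⁺(aq) + 2 PO₄³⁻(aq)
If s mol/L of Ca₃(PO₄)₂ dissolves, [Ca²⁺] = 3s and [PO₄³⁻] = 2s.
Ksp = [Ca²⁺]^3[PO₄³⁻]^2 = (3s)^3 · (2s)^2 = 108s^5 = 2.93×10⁻³³
s = 1.22×10⁻⁷ M
[Ca²⁺] = 3s = 3.66×10⁻⁷ M

3.66×10⁻⁷ M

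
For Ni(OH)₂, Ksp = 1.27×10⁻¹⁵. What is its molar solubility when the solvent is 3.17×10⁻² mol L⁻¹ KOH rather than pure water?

1.26×10⁻¹² M

Ni(OH)₂(s) ⇌ Ni²⁺(aq) + 2 OH⁻(aq)
Let s be the solubility of Ni(OH)₂ here. The common ion gives [OH⁻] ≈ 3.17×10⁻² mol L⁻¹, and [Ni²⁺] = s.
Ksp = [Ni²⁺][OH⁻]^2 = s(3.17×10⁻²)^2
s = 1.27×10⁻¹⁵ / (3.17×10⁻²)^2 = 1.26×10⁻¹²
s = 1.26×10⁻¹² mol L⁻¹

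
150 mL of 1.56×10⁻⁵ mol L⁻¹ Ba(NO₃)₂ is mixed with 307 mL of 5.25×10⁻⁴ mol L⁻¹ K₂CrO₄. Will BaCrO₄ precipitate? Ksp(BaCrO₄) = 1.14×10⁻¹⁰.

After mixing, V = 150 mL + 307 mL = 457 mL.
[Ba²⁺] = (1.56×10⁻⁵)(150)/457 = 5.12×10⁻⁶ mol L⁻¹
[CrO₄²⁻] = (5.25×10⁻⁴)(307)/457 = 3.53×10⁻⁴ mol L⁻¹
Q = [Ba²⁺][CrO₄²⁻] = 1.81×10⁻⁹
Because Q > Ksp (1.81×10⁻⁹ vs 1.14×10⁻¹⁰), a precipitate of BaCrO₄ forms.

Yes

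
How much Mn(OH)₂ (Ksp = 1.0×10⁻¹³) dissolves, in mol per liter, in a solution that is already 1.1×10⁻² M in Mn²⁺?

Mn(OH)₂(s) ⇌ Mn²⁺(aq) + 2 OH⁻(aq)
With Mn²⁺ already at 1.1×10⁻² M and s small, take [Mn²⁺] ≈ 1.1×10⁻² M and [OH⁻] = 2s.
Ksp = [Mn²⁺][OH⁻]^2 = (1.1×10⁻²)(2s)^2
(2s)^2 = 1.0×10⁻¹³ / (1.1×10⁻²) = 9.1×10⁻¹²
s = 1.5×10⁻⁶ M

1.5×10⁻⁶ M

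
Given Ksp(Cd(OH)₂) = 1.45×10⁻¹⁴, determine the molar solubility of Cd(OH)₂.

Cd(OH)₂(s) ⇌ Cd²⁺(aq) + 2 OH⁻(aq)
Call the molar solubility s, so that [Cd²⁺] = s and [OH⁻] = 2s.
Ksp = [Cd²⁺][OH⁻]^2 = s · (2s)^2 = 4s^3
4s^3 = 1.45×10⁻¹⁴  ⇒  s^3 = 3.63×10⁻¹⁵
Taking the 3rd root, s = 1.54×10⁻⁵ mol/L.

1.54×10⁻⁵ M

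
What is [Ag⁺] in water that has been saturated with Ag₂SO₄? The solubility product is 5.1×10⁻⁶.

Ag₂SO₄(s) ⇌ 2 Ag⁺(aq) + SO₄²⁻(aq)
Let s be the molar solubility. Then [Ag⁺] = 2s and [SO₄²⁻] = s.
Ksp = [Ag⁺]^2[SO₄²⁻] = (2s)^2 · s = 4s^3 = 5.1×10⁻⁶
s = 1.1×10⁻² mol/L
[Ag⁺] = 2s = 2.2×10⁻² mol/L

2.2×10⁻² M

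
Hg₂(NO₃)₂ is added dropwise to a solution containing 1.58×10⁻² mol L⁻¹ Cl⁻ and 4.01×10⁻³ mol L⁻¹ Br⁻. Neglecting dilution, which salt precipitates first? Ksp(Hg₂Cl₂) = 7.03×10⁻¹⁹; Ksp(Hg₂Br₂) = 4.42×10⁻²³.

A salt starts to precipitate once the ion product Q reaches its Ksp.
For Hg₂Cl₂: [Hg₂²⁺] = (Ksp/[Cl⁻]^2) = 2.82×10⁻¹⁵ mol L⁻¹
For Hg₂Br₂: [Hg₂²⁺] = (Ksp/[Br⁻]^2) = 2.75×10⁻¹⁸ mol L⁻¹
Hg₂Br₂ requires the lower [Hg₂²⁺], so it precipitates first.

Hg₂Br₂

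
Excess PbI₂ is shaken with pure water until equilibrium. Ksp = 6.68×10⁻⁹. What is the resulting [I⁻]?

PbI₂(s) ⇌ Pb²⁺(aq) + 2 I⁻(aq)
If s mol/L of PbI₂ dissolves, [Pb²⁺] = s and [I⁻] = 2s.
Ksp = [Pb²⁺][I⁻]^2 = s · (2s)^2 = 4s^3 = 6.68×10⁻⁹
s = 1.19×10⁻³ mol/L
[I⁻] = 2s = 2.37×10⁻³ mol/L

2.37×10⁻³ M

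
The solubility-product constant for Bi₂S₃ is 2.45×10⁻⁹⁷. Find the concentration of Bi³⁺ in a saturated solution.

3.73×10⁻²⁰ M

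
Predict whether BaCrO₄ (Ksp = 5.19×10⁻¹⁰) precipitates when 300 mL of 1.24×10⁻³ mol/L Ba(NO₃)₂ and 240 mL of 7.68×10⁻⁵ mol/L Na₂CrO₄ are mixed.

After mixing, V = 300 mL + 240 mL = 540 mL.
[Ba²⁺] = (1.24×10⁻³)(300)/540 = 6.89×10⁻⁴ mol/L
[CrO₄²⁻] = (7.68×10⁻⁵)(240)/540 = 3.41×10⁻⁵ mol/L
Q = [Ba²⁺][CrO₄²⁻] = 2.35×10⁻⁸
Because Q > Ksp (2.35×10⁻⁸ vs 5.19×10⁻¹⁰), a precipitate of BaCrO₄ forms.

Yes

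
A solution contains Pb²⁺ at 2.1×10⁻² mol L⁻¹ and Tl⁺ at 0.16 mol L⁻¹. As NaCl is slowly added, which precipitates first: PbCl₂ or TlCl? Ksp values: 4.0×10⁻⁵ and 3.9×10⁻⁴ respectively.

TlCl

The threshold for precipitation is Q = Ksp.
For PbCl₂: [Cl⁻] = (Ksp/[Pb²⁺])^(1/2) = 4.4×10⁻² mol L⁻¹
For TlCl: [Cl⁻] = (Ksp/[Tl⁺]) = 2.4×10⁻³ mol L⁻¹
TlCl requires the lower [Cl⁻], so it precipitates first.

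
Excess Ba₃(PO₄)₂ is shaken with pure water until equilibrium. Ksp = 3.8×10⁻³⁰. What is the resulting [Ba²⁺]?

Ba₃(PO₄)₂(s) ⇌ 3 Ba²⁺(aq) + 2 PO₄³⁻(aq)
If s mol/L of Ba₃(PO₄)₂ dissolves, [Ba²⁺] = 3s and [PO₄³⁻] = 2s.
Ksp = [Ba²⁺]^3[PO₄³⁻]^2 = (3s)^3 · (2s)^2 = 108s^5 = 3.8×10⁻³⁰
s = 5.1×10⁻⁷ mol/L
[Ba²⁺] = 3s = 1.5×10⁻⁶ mol/L

1.5×10⁻⁶ M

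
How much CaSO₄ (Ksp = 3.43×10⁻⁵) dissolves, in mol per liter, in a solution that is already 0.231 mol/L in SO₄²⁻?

CaSO₄(s) ⇌ Ca²⁺(aq) + SO₄²⁻(aq)
With SO₄²⁻ already at 0.231 mol/L and s small, take [SO₄²⁻] ≈ 0.231 mol/L and [Ca²⁺] = s.
Ksp = [Ca²⁺][SO₄²⁻] = s(0.231)
s = 3.43×10⁻⁵ / (0.231) = 1.48×10⁻⁴
s = 1.48×10⁻⁴ mol/L

1.48×10⁻⁴ M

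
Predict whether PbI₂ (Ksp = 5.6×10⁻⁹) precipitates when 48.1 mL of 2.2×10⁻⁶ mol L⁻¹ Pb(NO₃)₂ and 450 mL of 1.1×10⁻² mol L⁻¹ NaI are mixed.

No

After mixing, V = 48.1 mL + 450 mL = 498.1 mL.
[Pb²⁺] = (2.2×10⁻⁶)(48.1)/498.1 = 2.1×10⁻⁷ mol L⁻¹
[I⁻] = (1.1×10⁻²)(450)/498.1 = 9.9×10⁻³ mol L⁻¹
Q = [Pb²⁺][I⁻]^2 = 2.1×10⁻¹¹
Q = 2.1×10⁻¹¹ < Ksp = 5.6×10⁻⁹, so the solution is unsaturated and no precipitate forms.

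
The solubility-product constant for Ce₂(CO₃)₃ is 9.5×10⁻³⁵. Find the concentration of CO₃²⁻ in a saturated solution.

1.8×10⁻⁷ M

Ce₂(CO₃)₃(s) ⇌ 2 Ce³⁺(aq) + 3 CO₃²⁻(aq)
Call the molar solubility s, so that [Ce³⁺] = 2s and [CO₃²⁻] = 3s.
Ksp = [Ce³⁺]^2[CO₃²⁻]^3 = (2s)^2 · (3s)^3 = 108s^5 = 9.5×10⁻³⁵
s = 6.1×10⁻⁸ mol L⁻¹
[CO₃²⁻] = 3s = 1.8×10⁻⁷ mol L⁻¹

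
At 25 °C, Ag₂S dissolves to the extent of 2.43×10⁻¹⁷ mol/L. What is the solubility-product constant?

Ksp = 5.74×10⁻⁵⁰

Ag₂S(s) ⇌ 2 Ag⁺(aq) + S²⁻(aq)
Call the molar solubility s, so that [Ag⁺] = 2s and [S²⁻] = s.
Ksp = [Ag⁺]^2[S²⁻] = (2s)^2 · s = 4s^3
Ksp = 4 × (2.43×10⁻¹⁷)^3 = 5.74×10⁻⁵⁰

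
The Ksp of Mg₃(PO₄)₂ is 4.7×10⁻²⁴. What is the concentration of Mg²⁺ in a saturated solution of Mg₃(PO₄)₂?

Mg₃(PO₄)₂(s) ⇌ 3 Mg²⁺(aq) + 2 PO₄³⁻(aq)
Let s be the molar solubility. Then [Mg²⁺] = 3s and [PO₄³⁻] = 2s.
Ksp = [Mg²⁺]^3[PO₄³⁻]^2 = (3s)^3 · (2s)^2 = 108s^5 = 4.7×10⁻²⁴
s = 8.5×10⁻⁶ mol L⁻¹
[Mg²⁺] = 3s = 2.5×10⁻⁵ mol L⁻¹

2.5×10⁻⁵ M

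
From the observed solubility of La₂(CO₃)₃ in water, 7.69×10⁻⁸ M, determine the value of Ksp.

Ksp = 2.90×10⁻³⁴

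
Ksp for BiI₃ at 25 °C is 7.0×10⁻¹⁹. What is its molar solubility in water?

1.3×10⁻⁵ M

BiI₃(s) ⇌ Bi³⁺(aq) + 3 I⁻(aq)
If s mol/L of BiI₃ dissolves, [Bi³⁺] = s and [I⁻] = 3s.
Ksp = [Bi³⁺][I⁻]^3 = s · (3s)^3 = 27s^4
27s^4 = 7.0×10⁻¹⁹  ⇒  s^4 = 2.6×10⁻²⁰
s = (2.6×10⁻²⁰)^(1/4) = 1.3×10⁻⁵ M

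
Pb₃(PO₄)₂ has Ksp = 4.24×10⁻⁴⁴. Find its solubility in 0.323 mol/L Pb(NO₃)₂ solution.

Pb₃(PO₄)₂(s) ⇌ 3 Pb²⁺(aq) + 2 PO₄³⁻(aq)
With Pb²⁺ already at 0.323 mol/L and s small, take [Pb²⁺] ≈ 0.323 mol/L and [PO₄³⁻] = 2s.
Ksp = [Pb²⁺]^3[PO₄³⁻]^2 = (0.323)^3(2s)^2
(2s)^2 = 4.24×10⁻⁴⁴ / (0.323)^3 = 1.26×10⁻⁴²
s = 5.61×10⁻²² mol/L

5.61×10⁻²² M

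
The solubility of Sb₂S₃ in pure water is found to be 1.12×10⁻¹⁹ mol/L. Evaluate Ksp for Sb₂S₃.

Sb₂S₃(s) ⇌ 2 Sb³⁺(aq) + 3 S²⁻(aq)
If s mol/L of Sb₂S₃ dissolves, [Sb³⁺] = 2s and [S²⁻] = 3s.
Ksp = [Sb³⁺]^2[S²⁻]^3 = (2s)^2 · (3s)^3 = 108s^5
Ksp = 108 × (1.12×10⁻¹⁹)^5 = 1.90×10⁻⁹³

Ksp = 1.90×10⁻⁹³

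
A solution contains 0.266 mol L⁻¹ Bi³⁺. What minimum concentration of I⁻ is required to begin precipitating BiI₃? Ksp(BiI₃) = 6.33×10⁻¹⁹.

Precipitation begins when Q = Ksp.
BiI₃(s) ⇌ Bi³⁺(aq) + 3 I⁻(aq)
Ksp = [Bi³⁺][I⁻]^3 = [I⁻]^3(0.266)
[I⁻]^3 = 6.33×10⁻¹⁹ / (0.266) = 2.38×10⁻¹⁸
[I⁻] = 1.34×10⁻⁶ mol L⁻¹

1.34×10⁻⁶ M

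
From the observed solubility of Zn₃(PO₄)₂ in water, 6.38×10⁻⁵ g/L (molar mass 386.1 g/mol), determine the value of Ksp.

Ksp = 1.33×10⁻³²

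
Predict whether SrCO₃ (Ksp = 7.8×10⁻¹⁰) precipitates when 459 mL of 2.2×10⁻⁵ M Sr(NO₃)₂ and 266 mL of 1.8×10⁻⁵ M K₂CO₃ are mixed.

No

After mixing, V = 459 mL + 266 mL = 725 mL.
[Sr²⁺] = (2.2×10⁻⁵)(459)/725 = 1.4×10⁻⁵ M
[CO₃²⁻] = (1.8×10⁻⁵)(266)/725 = 6.6×10⁻⁶ M
Q = [Sr²⁺][CO₃²⁻] = 9.2×10⁻¹¹
Q < Ksp (9.2×10⁻¹¹ vs 7.8×10⁻¹⁰); the solution remains unsaturated and no precipitate forms.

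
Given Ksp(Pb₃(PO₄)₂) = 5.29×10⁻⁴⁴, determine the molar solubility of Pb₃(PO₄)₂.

8.67×10⁻¹⁰ M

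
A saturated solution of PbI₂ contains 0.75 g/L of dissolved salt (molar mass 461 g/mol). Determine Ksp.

s = (0.75 g L⁻¹)/(461 g mol⁻¹) = 1.627×10⁻³ M
PbI₂(s) ⇌ Pb²⁺(aq) + 2 I⁻(aq)
Let s be the molar solubility. Then [Pb²⁺] = s and [I⁻] = 2s.
Ksp = [Pb²⁺][I⁻]^2 = s · (2s)^2 = 4s^3
Ksp = 4 × (1.627×10⁻³)^3 = 1.7×10⁻⁸

Ksp = 1.7×10⁻⁸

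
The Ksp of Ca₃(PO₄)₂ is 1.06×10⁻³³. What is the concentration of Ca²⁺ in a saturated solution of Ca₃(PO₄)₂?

2.99×10⁻⁷ M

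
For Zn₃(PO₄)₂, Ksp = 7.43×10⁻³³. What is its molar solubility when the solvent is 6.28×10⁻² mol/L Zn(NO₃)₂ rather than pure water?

2.74×10⁻¹⁵ M

Zn₃(PO₄)₂(s) ⇌ 3 Zn²⁺(aq) + 2 PO₄³⁻(aq)
Let s be the solubility of Zn₃(PO₄)₂ here. The common ion gives [Zn²⁺] ≈ 6.28×10⁻² mol/L, and [PO₄³⁻] = 2s.
Ksp = [Zn²⁺]^3[PO₄³⁻]^2 = (6.28×10⁻²)^3(2s)^2
(2s)^2 = 7.43×10⁻³³ / (6.28×10⁻²)^3 = 3.00×10⁻²⁹
s = 2.74×10⁻¹⁵ mol/L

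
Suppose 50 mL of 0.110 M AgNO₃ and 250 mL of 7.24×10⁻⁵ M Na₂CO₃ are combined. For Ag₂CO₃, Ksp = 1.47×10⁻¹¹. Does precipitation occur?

Yes

After mixing, V = 50 mL + 250 mL = 300 mL.
[Ag⁺] = (0.110)(50)/300 = 1.83×10⁻² M
[CO₃²⁻] = (7.24×10⁻⁵)(250)/300 = 6.03×10⁻⁵ M
Q = [Ag⁺]^2[CO₃²⁻] = 2.03×10⁻⁸
Q = 2.03×10⁻⁸ > Ksp = 1.47×10⁻¹¹, so the solution is supersaturated and Ag₂CO₃ precipitates.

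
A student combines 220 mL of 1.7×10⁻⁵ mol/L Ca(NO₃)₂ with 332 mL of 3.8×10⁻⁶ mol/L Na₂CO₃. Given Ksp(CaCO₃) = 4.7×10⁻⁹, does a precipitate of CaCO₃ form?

No

The combined volume is 552 mL.
[Ca²⁺] = (1.7×10⁻⁵)(220)/552 = 6.8×10⁻⁶ mol/L
[CO₃²⁻] = (3.8×10⁻⁶)(332)/552 = 2.3×10⁻⁶ mol/L
Q = [Ca²⁺][CO₃²⁻] = 1.5×10⁻¹¹
Q = 1.5×10⁻¹¹ < Ksp = 4.7×10⁻⁹, so the solution is unsaturated and no precipitate forms.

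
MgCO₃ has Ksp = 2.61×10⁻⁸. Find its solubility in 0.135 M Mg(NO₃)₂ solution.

1.93×10⁻⁷ M

MgCO₃(s) ⇌ Mg²⁺(aq) + CO₃²⁻(aq)
The solution already contains Mg²⁺ at 0.135 M. Let s be the molar solubility of MgCO₃.
[Mg²⁺] ≈ 0.135 M (common ion dominates); [CO₃²⁻] = s.
Ksp = [Mg²⁺][CO₃²⁻] = (0.135)s
s = 2.61×10⁻⁸ / (0.135) = 1.93×10⁻⁷
s = 1.93×10⁻⁷ M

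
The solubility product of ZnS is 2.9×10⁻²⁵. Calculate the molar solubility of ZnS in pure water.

5.4×10⁻¹³ M

ZnS(s) ⇌ Zn²⁺(aq) + S²⁻(aq)
If s mol/L of ZnS dissolves, [Zn²⁺] = s and [S²⁻] = s.
Ksp = [Zn²⁺][S²⁻] = s · s = s^2
s^2 = 2.9×10⁻²⁵
s = 5.4×10⁻¹³ mol/L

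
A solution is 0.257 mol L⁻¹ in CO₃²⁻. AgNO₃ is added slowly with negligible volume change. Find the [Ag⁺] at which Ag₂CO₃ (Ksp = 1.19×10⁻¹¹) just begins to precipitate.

6.80×10⁻⁶ M

Each salt precipitates once Q = Ksp for that salt.
Ag₂CO₃(s) ⇌ 2 Ag⁺(aq) + CO₃²⁻(aq)
Ksp = [Ag⁺]^2[CO₃²⁻] = [Ag⁺]^2(0.257)
[Ag⁺]^2 = 1.19×10⁻¹¹ / (0.257) = 4.63×10⁻¹¹
[Ag⁺] = 6.80×10⁻⁶ mol L⁻¹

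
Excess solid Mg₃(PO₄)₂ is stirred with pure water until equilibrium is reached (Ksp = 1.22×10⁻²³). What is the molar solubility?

1.02×10⁻⁵ M

Mg₃(PO₄)₂(s) ⇌ 3 Mg²⁺(aq) + 2 PO₄³⁻(aq)
Call the molar solubility s, so that [Mg²⁺] = 3s and [PO₄³⁻] = 2s.
Ksp = [Mg²⁺]^3[PO₄³⁻]^2 = (3s)^3 · (2s)^2 = 108s^5
108s^5 = 1.22×10⁻²³  ⇒  s^5 = 1.13×10⁻²⁵
s = 1.02×10⁻⁵ mol L⁻¹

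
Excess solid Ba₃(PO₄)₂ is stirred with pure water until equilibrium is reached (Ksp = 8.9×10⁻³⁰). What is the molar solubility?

6.1×10⁻⁷ M

Ba₃(PO₄)₂(s) ⇌ 3 Ba²⁺(aq) + 2 PO₄³⁻(aq)
With molar solubility s: [Ba²⁺] = 3s, [PO₄³⁻] = 2s.
Ksp = [Ba²⁺]^3[PO₄³⁻]^2 = (3s)^3 · (2s)^2 = 108s^5
108s^5 = 8.9×10⁻³⁰  ⇒  s^5 = 8.2×10⁻³²
Taking the 5th root, s = 6.1×10⁻⁷ mol L⁻¹.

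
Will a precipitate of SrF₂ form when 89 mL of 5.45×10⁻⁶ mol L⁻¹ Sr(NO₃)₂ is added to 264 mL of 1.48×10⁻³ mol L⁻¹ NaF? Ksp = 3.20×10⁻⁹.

No

After mixing, V = 89 mL + 264 mL = 353 mL.
[Sr²⁺] = (5.45×10⁻⁶)(89)/353 = 1.37×10⁻⁶ mol L⁻¹
[F⁻] = (1.48×10⁻³)(264)/353 = 1.11×10⁻³ mol L⁻¹
Q = [Sr²⁺][F⁻]^2 = 1.68×10⁻¹²
Q = 1.68×10⁻¹² < Ksp = 3.20×10⁻⁹, so the solution is unsaturated and no precipitate forms.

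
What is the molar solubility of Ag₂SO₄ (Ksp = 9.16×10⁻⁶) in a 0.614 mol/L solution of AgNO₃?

Ag₂SO₄(s) ⇌ 2 Ag⁺(aq) + SO₄²⁻(aq)
With Ag⁺ already at 0.614 mol/L and s small, take [Ag⁺] ≈ 0.614 mol/L and [SO₄²⁻] = s.
Ksp = [Ag⁺]^2[SO₄²⁻] = (0.614)^2s
s = 9.16×10⁻⁶ / (0.614)^2 = 2.43×10⁻⁵
s = 2.43×10⁻⁵ mol/L

2.43×10⁻⁵ M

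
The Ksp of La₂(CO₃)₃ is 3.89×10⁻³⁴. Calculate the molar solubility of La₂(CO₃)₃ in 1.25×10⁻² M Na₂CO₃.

7.06×10⁻¹⁵ M

La₂(CO₃)₃(s) ⇌ 2 La³⁺(aq) + 3 CO₃²⁻(aq)
Let s be the solubility of La₂(CO₃)₃ here. The common ion gives [CO₃²⁻] ≈ 1.25×10⁻² M, and [La³⁺] = 2s.
Ksp = [La³⁺]^2[CO₃²⁻]^3 = (2s)^2(1.25×10⁻²)^3
(2s)^2 = 3.89×10⁻³⁴ / (1.25×10⁻²)^3 = 1.99×10⁻²⁸
s = 7.06×10⁻¹⁵ M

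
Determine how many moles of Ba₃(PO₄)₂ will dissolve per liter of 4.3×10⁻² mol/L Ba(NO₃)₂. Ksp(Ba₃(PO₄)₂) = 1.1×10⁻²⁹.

Ba₃(PO₄)₂(s) ⇌ 3 Ba²⁺(aq) + 2 PO₄³⁻(aq)
With Ba²⁺ already at 4.3×10⁻² mol/L and s small, take [Ba²⁺] ≈ 4.3×10⁻² mol/L and [PO₄³⁻] = 2s.
Ksp = [Ba²⁺]^3[PO₄³⁻]^2 = (4.3×10⁻²)^3(2s)^2
(2s)^2 = 1.1×10⁻²⁹ / (4.3×10⁻²)^3 = 1.4×10⁻²⁵
s = 1.9×10⁻¹³ mol/L

1.9×10⁻¹³ M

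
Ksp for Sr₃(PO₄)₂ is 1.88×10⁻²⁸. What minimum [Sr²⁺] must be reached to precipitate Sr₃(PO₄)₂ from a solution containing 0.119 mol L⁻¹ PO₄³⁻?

2.37×10⁻⁹ M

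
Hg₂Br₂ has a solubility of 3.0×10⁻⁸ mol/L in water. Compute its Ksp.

Ksp = 1.1×10⁻²²

Hg₂Br₂(s) ⇌ Hg₂²⁺(aq) + 2 Br⁻(aq)
If s mol/L of Hg₂Br₂ dissolves, [Hg₂²⁺] = s and [Br⁻] = 2s.
Ksp = [Hg₂²⁺][Br⁻]^2 = s · (2s)^2 = 4s^3
Ksp = 4 × (3.0×10⁻⁸)^3 = 1.1×10⁻²²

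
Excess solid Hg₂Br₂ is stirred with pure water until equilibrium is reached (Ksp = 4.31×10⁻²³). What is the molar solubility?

2.21×10⁻⁸ M

Hg₂Br₂(s) ⇌ Hg₂²⁺(aq) + 2 Br⁻(aq)
Call the molar solubility s, so that [Hg₂²⁺] = s and [Br⁻] = 2s.
Ksp = [Hg₂²⁺][Br⁻]^2 = s · (2s)^2 = 4s^3
4s^3 = 4.31×10⁻²³  ⇒  s^3 = 1.08×10⁻²³
s = (1.08×10⁻²³)^(1/3) = 2.21×10⁻⁸ mol/L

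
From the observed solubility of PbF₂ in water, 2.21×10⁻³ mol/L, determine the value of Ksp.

Ksp = 4.32×10⁻⁸

PbF₂(s) ⇌ Pb²⁺(aq) + 2 F⁻(aq)
With molar solubility s: [Pb²⁺] = s, [F⁻] = 2s.
Ksp = [Pb²⁺][F⁻]^2 = s · (2s)^2 = 4s^3
Ksp = 4 × (2.21×10⁻³)^3 = 4.32×10⁻⁸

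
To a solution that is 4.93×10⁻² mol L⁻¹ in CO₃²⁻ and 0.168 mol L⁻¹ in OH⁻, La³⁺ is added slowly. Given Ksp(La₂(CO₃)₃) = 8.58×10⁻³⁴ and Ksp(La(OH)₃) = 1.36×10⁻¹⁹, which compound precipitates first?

La(OH)₃

The threshold for precipitation is Q = Ksp.
For La₂(CO₃)₃: [La³⁺] = (Ksp/[CO₃²⁻]^3)^(1/2) = 2.68×10⁻¹⁵ mol L⁻¹
For La(OH)₃: [La³⁺] = (Ksp/[OH⁻]^3) = 2.87×10⁻¹⁷ mol L⁻¹
The smaller threshold [La³⁺] is reached first, so La(OH)₃ precipitates first.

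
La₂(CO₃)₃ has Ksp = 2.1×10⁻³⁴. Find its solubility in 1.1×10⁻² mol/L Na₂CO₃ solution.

6.3×10⁻¹⁵ M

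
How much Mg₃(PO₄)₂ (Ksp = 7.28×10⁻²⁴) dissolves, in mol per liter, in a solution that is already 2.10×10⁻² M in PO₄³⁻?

8.49×10⁻⁸ M

Mg₃(PO₄)₂(s) ⇌ 3 Mg²⁺(aq) + 2 PO₄³⁻(aq)
Let s be the solubility of Mg₃(PO₄)₂ here. The common ion gives [PO₄³⁻] ≈ 2.10×10⁻² M, and [Mg²⁺] = 3s.
Ksp = [Mg²⁺]^3[PO₄³⁻]^2 = (3s)^3(2.10×10⁻²)^2
(3s)^3 = 7.28×10⁻²⁴ / (2.10×10⁻²)^2 = 1.65×10⁻²⁰
s = 8.49×10⁻⁸ M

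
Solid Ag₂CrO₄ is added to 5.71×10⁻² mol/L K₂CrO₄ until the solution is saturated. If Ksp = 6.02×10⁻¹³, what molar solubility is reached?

1.62×10⁻⁶ M

Ag₂CrO₄(s) ⇌ 2 Ag⁺(aq) + CrO₄²⁻(aq)
With CrO₄²⁻ already at 5.71×10⁻² mol/L and s small, take [CrO₄²⁻] ≈ 5.71×10⁻² mol/L and [Ag⁺] = 2s.
Ksp = [Ag⁺]^2[CrO₄²⁻] = (2s)^2(5.71×10⁻²)
(2s)^2 = 6.02×10⁻¹³ / (5.71×10⁻²) = 1.05×10⁻¹¹
s = 1.62×10⁻⁶ mol/L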